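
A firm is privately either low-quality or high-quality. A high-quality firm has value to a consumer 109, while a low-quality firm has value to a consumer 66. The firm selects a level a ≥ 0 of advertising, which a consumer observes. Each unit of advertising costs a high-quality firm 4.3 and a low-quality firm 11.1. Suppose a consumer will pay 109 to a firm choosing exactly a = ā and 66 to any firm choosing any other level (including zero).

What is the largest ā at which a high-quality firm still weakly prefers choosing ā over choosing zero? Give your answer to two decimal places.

Choosing ā yields the high-quality type 109 − 4.3·ā; choosing zero yields 66.
The high-quality type is indifferent at 109 − 4.3·ā = 66, i.e. ā = (109 − 66) / 4.3 = 10.00.
For any ā above 10.00 the high-quality type would rather pool at zero, so separation collapses.

10.00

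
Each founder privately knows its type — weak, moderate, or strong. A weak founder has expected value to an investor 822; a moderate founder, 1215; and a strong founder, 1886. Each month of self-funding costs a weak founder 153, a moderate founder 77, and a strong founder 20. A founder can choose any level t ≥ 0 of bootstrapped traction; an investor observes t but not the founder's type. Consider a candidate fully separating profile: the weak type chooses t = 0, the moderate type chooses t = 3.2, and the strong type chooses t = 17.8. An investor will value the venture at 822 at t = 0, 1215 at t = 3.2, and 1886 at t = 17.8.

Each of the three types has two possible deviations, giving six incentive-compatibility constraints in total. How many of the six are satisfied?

6

Weak (own payoff 822): to t=3.2 gives 1215 − 153×3.2 = 725.4 → no gain ✓; to t=17.8 gives 1886 − 153×17.8 = -837.4 → no gain ✓.
Moderate (own payoff 1215 − 77×3.2 = 968.6): to t=0 gives 822 → no gain ✓; to t=17.8 gives 1886 − 77×17.8 = 515.4 → no gain ✓.
Strong (own payoff 1886 − 20×17.8 = 1530): to t=0 gives 822 → no gain ✓; to t=3.2 gives 1215 − 20×3.2 = 1151 → no gain ✓.
6 of the 6 constraints hold; this profile is a separating equilibrium.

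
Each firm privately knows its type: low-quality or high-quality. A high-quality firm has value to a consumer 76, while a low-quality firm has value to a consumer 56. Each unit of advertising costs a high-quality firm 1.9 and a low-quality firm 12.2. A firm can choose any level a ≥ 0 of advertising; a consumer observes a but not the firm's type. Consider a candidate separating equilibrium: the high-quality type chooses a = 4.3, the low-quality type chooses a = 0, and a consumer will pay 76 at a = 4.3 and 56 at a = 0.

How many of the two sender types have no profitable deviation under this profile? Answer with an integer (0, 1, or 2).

High-quality type: signal → 76 − 1.9 × 4.3 = 67.83; deviate to 0 → 56. IC holds (67.83 ≥ 56).
Low-quality type: stay at 0 → 56; mimic → 76 − 12.2 × 4.3 = 23.54. IC holds (56 ≥ 23.54).
2 of 2 constraints hold, so this is a separating equilibrium.

2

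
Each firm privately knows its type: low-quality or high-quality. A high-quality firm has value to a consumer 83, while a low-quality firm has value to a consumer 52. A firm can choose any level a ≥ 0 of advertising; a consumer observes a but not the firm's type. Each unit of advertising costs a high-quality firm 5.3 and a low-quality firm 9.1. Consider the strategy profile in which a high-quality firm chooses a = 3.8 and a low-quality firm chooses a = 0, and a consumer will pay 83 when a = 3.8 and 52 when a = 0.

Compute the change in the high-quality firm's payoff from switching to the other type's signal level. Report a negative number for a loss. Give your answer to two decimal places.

Playing a = 3.8 the high-quality firm receives 83 − 5.3 × 3.8 = 62.86.
Deviating to a = 0 yields 52 instead.
Gain from deviating: 52 − 62.86 = -10.86.
The gain is negative, so the high-quality type's incentive-compatibility constraint is satisfied.

-10.86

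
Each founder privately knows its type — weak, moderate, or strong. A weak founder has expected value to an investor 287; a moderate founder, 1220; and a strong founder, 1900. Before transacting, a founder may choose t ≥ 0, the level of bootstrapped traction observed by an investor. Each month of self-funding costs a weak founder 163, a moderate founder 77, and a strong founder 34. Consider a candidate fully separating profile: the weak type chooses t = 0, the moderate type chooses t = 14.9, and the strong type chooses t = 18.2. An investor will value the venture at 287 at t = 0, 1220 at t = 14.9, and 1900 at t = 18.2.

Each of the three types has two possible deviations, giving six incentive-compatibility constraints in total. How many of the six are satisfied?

4

Strong (own payoff 1900 − 34×18.2 = 1281.2): to t=0 gives 287 → no gain ✓; to t=14.9 gives 1220 − 34×14.9 = 713.4 → no gain ✓.
Moderate (own payoff 1220 − 77×14.9 = 72.7): to t=0 gives 287 → profitable ✗; to t=18.2 gives 1900 − 77×18.2 = 498.6 → profitable ✗.
Weak (own payoff 287): to t=14.9 gives 1220 − 163×14.9 = -1208.7 → no gain ✓; to t=18.2 gives 1900 − 163×18.2 = -1066.6 → no gain ✓.
4 of the 6 constraints hold; not an equilibrium.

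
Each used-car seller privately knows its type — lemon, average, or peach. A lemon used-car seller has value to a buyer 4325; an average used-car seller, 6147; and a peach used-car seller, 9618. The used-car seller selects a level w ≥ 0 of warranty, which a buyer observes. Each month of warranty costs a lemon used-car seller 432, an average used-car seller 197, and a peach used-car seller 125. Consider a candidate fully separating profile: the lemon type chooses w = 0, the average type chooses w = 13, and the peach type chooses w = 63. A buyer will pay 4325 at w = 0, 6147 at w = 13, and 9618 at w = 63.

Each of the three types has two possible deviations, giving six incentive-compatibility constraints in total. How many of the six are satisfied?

Average (own payoff 6147 − 197×13 = 3586): to w=0 gives 4325 → profitable ✗; to w=63 gives 9618 − 197×63 = -2793 → no gain ✓.
Peach (own payoff 9618 − 125×63 = 1743): to w=0 gives 4325 → profitable ✗; to w=13 gives 6147 − 125×13 = 4522 → profitable ✗.
Lemon (own payoff 4325): to w=13 gives 6147 − 432×13 = 531 → no gain ✓; to w=63 gives 9618 − 432×63 = -17598 → no gain ✓.
3 of the 6 constraints hold; not an equilibrium.

3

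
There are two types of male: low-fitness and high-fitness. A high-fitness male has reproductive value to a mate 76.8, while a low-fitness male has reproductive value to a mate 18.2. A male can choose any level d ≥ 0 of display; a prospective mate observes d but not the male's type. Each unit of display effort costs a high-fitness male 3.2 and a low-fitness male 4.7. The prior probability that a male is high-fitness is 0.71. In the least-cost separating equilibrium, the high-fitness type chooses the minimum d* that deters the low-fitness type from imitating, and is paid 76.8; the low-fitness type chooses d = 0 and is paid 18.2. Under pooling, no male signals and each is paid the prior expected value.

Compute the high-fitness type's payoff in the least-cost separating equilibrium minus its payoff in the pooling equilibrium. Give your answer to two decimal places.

Least-cost separating signal: d* solves 18.2 = 76.8 − 4.7·d*, so d* = (76.8 − 18.2)/4.7 ≈ 12.4681.
High-fitness type's separating payoff: 76.8 − 3.2 × d* = 76.8 − 3.2 × (76.8 − 18.2)/4.7 = 76.8 − 187.52/4.7 ≈ 36.9021.
Pooling payoff: 0.71 × 76.8 + 0.29 × 18.2 = 59.806.
Difference: 36.9021 − 59.806 = -22.9039, i.e. -22.90 to two decimal places.
The high-fitness type would prefer the pooling outcome.

-22.90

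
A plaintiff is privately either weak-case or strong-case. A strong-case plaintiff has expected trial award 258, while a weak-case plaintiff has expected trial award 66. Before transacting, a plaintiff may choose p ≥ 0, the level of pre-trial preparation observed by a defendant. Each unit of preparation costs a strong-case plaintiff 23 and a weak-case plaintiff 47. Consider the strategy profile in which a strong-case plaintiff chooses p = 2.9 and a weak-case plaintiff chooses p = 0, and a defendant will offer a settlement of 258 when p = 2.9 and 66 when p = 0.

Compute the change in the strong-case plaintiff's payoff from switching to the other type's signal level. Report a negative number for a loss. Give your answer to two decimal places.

Playing p = 2.9 the strong-case plaintiff receives 258 − 23 × 2.9 = 191.3.
Deviating to p = 0 yields 66 instead.
Gain from deviating: 66 − 191.3 = -125.30.
The gain is negative, so the strong-case type's incentive-compatibility constraint is satisfied.

-125.30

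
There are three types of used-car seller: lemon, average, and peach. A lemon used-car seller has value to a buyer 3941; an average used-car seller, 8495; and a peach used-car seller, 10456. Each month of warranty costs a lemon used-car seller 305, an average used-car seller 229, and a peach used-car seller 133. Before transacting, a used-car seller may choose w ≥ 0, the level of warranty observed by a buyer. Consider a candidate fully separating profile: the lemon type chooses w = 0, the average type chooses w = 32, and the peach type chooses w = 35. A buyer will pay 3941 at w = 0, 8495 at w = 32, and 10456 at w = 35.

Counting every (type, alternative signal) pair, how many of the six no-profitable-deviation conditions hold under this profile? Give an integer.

4

Average (own payoff 8495 − 229×32 = 1167): to w=0 gives 3941 → profitable ✗; to w=35 gives 10456 − 229×35 = 2441 → profitable ✗.
Lemon (own payoff 3941): to w=32 gives 8495 − 305×32 = -1265 → no gain ✓; to w=35 gives 10456 − 305×35 = -219 → no gain ✓.
Peach (own payoff 10456 − 133×35 = 5801): to w=0 gives 3941 → no gain ✓; to w=32 gives 8495 − 133×32 = 4239 → no gain ✓.
4 of the 6 constraints hold; not an equilibrium.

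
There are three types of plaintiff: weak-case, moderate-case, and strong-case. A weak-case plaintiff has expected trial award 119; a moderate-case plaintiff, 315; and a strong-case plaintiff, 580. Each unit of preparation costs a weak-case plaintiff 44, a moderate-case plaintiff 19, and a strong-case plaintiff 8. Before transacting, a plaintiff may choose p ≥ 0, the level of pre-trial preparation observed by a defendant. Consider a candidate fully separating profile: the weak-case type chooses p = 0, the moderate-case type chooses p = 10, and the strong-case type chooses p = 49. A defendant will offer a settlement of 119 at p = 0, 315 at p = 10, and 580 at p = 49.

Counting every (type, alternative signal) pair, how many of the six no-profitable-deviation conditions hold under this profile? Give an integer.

5

Moderate-case (own payoff 315 − 19×10 = 125): to p=0 gives 119 → no gain ✓; to p=49 gives 580 − 19×49 = -351 → no gain ✓.
Weak-case (own payoff 119): to p=10 gives 315 − 44×10 = -125 → no gain ✓; to p=49 gives 580 − 44×49 = -1576 → no gain ✓.
Strong-case (own payoff 580 − 8×49 = 188): to p=0 gives 119 → no gain ✓; to p=10 gives 315 − 8×10 = 235 → profitable ✗.
5 of the 6 constraints hold; not an equilibrium.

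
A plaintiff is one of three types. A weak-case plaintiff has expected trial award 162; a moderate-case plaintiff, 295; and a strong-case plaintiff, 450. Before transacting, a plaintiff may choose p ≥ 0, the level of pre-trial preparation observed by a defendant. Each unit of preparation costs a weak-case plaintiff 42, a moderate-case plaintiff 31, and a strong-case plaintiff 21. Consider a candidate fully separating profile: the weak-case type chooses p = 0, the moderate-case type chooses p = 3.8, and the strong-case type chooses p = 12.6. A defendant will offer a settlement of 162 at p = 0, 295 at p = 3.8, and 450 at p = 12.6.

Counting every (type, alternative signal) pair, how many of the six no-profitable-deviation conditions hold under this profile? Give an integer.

5

Moderate-case (own payoff 295 − 31×3.8 = 177.2): to p=0 gives 162 → no gain ✓; to p=12.6 gives 450 − 31×12.6 = 59.4 → no gain ✓.
Strong-case (own payoff 450 − 21×12.6 = 185.4): to p=0 gives 162 → no gain ✓; to p=3.8 gives 295 − 21×3.8 = 215.2 → profitable ✗.
Weak-case (own payoff 162): to p=3.8 gives 295 − 42×3.8 = 135.4 → no gain ✓; to p=12.6 gives 450 − 42×12.6 = -79.2 → no gain ✓.
5 of the 6 constraints hold; not an equilibrium.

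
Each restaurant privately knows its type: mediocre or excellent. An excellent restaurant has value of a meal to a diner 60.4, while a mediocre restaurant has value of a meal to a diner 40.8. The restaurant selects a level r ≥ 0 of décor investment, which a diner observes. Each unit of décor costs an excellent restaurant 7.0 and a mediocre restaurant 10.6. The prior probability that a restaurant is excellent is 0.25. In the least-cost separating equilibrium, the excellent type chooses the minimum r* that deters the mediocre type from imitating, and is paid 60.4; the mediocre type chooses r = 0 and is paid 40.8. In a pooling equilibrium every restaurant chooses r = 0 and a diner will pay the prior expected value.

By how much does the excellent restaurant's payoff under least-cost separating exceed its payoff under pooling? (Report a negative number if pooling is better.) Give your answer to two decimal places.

Least-cost separating signal: r* solves 40.8 = 60.4 − 10.6·r*, so r* = (60.4 − 40.8)/10.6 ≈ 1.8491.
Excellent type's separating payoff: 60.4 − 7.0 × r* = 60.4 − 7.0 × (60.4 − 40.8)/10.6 = 60.4 − 137.2/10.6 ≈ 47.4566.
Pooling payoff: 0.25 × 60.4 + 0.75 × 40.8 = 45.7.
Difference: 47.4566 − 45.7 = 1.7566, i.e. 1.76 to two decimal places.
The excellent type prefers to separate.

1.76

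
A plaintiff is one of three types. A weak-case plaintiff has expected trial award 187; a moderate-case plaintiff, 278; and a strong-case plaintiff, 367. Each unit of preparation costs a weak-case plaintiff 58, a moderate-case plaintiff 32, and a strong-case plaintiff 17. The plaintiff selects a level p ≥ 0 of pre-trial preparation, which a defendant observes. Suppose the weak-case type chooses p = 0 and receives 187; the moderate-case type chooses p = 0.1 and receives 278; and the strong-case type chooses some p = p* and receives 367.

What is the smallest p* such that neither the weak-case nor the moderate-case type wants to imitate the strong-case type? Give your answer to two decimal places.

Weak-case type (on-path payoff 187) won't mimic when 187 ≥ 367 − 58·p*, i.e. p* ≥ 3.10.
Moderate-case type (on-path payoff 278 − 32×0.1 = 274.8) won't mimic when 274.8 ≥ 367 − 32·p*, i.e. p* ≥ 2.88.
Both must hold, so p* = max(3.10, 2.88) = 3.10. The weak-case type's constraint binds.

3.10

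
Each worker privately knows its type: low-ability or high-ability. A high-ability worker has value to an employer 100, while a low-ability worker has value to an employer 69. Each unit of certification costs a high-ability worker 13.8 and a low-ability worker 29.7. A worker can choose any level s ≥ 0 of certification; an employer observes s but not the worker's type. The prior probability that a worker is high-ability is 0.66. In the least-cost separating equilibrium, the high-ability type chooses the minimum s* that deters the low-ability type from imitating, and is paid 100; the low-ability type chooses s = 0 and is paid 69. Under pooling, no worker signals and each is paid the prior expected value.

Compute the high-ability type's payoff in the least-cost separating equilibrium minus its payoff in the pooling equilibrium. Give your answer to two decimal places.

-3.86

Least-cost separating signal: s* solves 69 = 100 − 29.7·s*, so s* = (100 − 69)/29.7 ≈ 1.0438.
High-ability type's separating payoff: 100 − 13.8 × s* = 100 − 13.8 × (100 − 69)/29.7 = 100 − 427.8/29.7 ≈ 85.5960.
Pooling payoff: 0.66 × 100 + 0.34 × 69 = 89.46.
Difference: 85.5960 − 89.46 = -3.864, i.e. -3.86 to two decimal places.
The high-ability type would prefer the pooling outcome.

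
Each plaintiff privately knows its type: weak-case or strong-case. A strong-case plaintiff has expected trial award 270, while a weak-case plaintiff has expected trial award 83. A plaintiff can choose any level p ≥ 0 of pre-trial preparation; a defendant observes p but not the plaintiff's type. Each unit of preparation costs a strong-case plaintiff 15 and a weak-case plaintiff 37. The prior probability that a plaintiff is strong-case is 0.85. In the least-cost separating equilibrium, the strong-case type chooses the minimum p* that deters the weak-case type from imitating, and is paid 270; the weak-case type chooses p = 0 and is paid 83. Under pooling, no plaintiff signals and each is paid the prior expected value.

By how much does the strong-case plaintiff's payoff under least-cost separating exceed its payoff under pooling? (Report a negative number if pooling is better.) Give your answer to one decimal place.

-47.8

Least-cost separating signal: p* solves 83 = 270 − 37·p*, so p* = (270 − 83)/37 ≈ 5.0541.
Strong-case type's separating payoff: 270 − 15 × p* = 270 − 15 × (270 − 83)/37 = 270 − 2805/37 ≈ 194.189.
Pooling payoff: 0.85 × 270 + 0.15 × 83 = 241.95.
Difference: 194.189 − 241.95 = -47.761, i.e. -47.8 to one decimal place.
The strong-case type would prefer the pooling outcome.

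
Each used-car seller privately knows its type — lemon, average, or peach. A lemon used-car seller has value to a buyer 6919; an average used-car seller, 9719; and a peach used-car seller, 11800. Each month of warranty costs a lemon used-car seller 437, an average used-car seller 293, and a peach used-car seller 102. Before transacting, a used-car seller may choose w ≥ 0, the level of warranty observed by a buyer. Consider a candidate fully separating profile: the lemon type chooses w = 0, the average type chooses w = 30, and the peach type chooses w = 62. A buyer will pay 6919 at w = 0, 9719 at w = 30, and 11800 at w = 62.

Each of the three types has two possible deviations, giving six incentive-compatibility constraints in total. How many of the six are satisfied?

Average (own payoff 9719 − 293×30 = 929): to w=0 gives 6919 → profitable ✗; to w=62 gives 11800 − 293×62 = -6366 → no gain ✓.
Peach (own payoff 11800 − 102×62 = 5476): to w=0 gives 6919 → profitable ✗; to w=30 gives 9719 − 102×30 = 6659 → profitable ✗.
Lemon (own payoff 6919): to w=30 gives 9719 − 437×30 = -3391 → no gain ✓; to w=62 gives 11800 − 437×62 = -15294 → no gain ✓.
3 of the 6 constraints hold; not an equilibrium.

3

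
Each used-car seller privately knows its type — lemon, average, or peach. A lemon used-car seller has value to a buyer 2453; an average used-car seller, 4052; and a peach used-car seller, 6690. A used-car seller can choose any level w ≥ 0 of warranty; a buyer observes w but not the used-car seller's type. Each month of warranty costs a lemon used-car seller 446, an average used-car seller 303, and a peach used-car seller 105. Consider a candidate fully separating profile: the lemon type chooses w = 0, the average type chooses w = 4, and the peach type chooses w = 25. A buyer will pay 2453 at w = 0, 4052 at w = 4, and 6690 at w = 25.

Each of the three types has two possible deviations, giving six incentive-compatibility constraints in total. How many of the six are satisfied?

Average (own payoff 4052 − 303×4 = 2840): to w=0 gives 2453 → no gain ✓; to w=25 gives 6690 − 303×25 = -885 → no gain ✓.
Peach (own payoff 6690 − 105×25 = 4065): to w=0 gives 2453 → no gain ✓; to w=4 gives 4052 − 105×4 = 3632 → no gain ✓.
Lemon (own payoff 2453): to w=4 gives 4052 − 446×4 = 2268 → no gain ✓; to w=25 gives 6690 − 446×25 = -4460 → no gain ✓.
6 of the 6 constraints hold; this profile is a separating equilibrium.

6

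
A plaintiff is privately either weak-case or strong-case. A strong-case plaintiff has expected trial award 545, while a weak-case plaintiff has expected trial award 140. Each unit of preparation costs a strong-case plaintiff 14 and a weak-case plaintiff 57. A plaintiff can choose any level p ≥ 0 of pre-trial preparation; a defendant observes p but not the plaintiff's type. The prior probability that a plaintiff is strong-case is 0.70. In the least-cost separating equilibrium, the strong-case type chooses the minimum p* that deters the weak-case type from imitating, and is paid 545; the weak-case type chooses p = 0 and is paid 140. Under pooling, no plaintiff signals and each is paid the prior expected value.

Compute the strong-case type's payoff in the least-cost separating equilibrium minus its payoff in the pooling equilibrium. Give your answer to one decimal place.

Least-cost separating signal: p* solves 140 = 545 − 57·p*, so p* = (545 − 140)/57 ≈ 7.1053.
Strong-case type's separating payoff: 545 − 14 × p* = 545 − 14 × (545 − 140)/57 = 545 − 5670/57 ≈ 445.526.
Pooling payoff: 0.70 × 545 + 0.30 × 140 = 423.5.
Difference: 445.526 − 423.5 = 22.026, i.e. 22.0 to one decimal place.
The strong-case type prefers to separate.

22.0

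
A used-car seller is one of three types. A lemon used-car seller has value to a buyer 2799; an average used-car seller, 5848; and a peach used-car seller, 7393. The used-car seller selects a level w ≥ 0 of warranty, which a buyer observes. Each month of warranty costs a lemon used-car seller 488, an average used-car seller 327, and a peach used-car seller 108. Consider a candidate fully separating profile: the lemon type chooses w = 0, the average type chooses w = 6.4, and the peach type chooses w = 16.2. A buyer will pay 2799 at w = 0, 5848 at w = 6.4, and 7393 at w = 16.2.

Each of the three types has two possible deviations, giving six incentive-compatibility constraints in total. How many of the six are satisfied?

Peach (own payoff 7393 − 108×16.2 = 5643.4): to w=0 gives 2799 → no gain ✓; to w=6.4 gives 5848 − 108×6.4 = 5156.8 → no gain ✓.
Lemon (own payoff 2799): to w=6.4 gives 5848 − 488×6.4 = 2724.8 → no gain ✓; to w=16.2 gives 7393 − 488×16.2 = -512.6 → no gain ✓.
Average (own payoff 5848 − 327×6.4 = 3755.2): to w=0 gives 2799 → no gain ✓; to w=16.2 gives 7393 − 327×16.2 = 2095.6 → no gain ✓.
6 of the 6 constraints hold; this profile is a separating equilibrium.

6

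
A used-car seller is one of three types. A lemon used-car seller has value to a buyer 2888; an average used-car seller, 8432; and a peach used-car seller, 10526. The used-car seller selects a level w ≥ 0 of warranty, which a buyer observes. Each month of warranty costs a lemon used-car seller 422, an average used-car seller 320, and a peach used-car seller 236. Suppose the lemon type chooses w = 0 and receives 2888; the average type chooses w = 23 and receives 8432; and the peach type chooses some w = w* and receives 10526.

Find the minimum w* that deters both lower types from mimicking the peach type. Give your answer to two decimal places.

Average type (on-path payoff 8432 − 320×23 = 1072) won't mimic when 1072 ≥ 10526 − 320·w*, i.e. w* ≥ 29.54.
Lemon type (on-path payoff 2888) won't mimic when 2888 ≥ 10526 − 422·w*, i.e. w* ≥ 18.10.
Both must hold, so w* = max(18.10, 29.54) = 29.54. The average type's constraint binds.

29.54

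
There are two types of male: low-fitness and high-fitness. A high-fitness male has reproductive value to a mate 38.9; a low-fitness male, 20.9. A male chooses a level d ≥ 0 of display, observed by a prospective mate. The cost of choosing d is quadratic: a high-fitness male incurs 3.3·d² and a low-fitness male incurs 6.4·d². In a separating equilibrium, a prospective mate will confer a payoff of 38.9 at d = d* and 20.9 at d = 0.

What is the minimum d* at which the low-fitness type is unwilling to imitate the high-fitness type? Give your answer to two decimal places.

The low-fitness type at d = 0 receives 20.9; imitating at d* yields 38.9 − 6.4·d*².
Indifference: 20.9 = 38.9 − 6.4·d*², so d*² = (38.9 − 20.9) / 6.4 = 2.8125.
d* = √2.8125 ≈ 1.68.

1.68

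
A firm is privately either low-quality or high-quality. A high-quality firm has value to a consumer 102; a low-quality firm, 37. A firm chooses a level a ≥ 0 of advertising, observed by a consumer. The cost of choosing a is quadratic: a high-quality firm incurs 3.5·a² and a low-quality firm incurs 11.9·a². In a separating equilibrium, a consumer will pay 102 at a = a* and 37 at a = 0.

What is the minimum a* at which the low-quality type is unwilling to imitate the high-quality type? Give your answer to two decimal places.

2.34

The low-quality type at a = 0 receives 37; imitating at a* yields 102 − 11.9·a*².
Indifference: 37 = 102 − 11.9·a*², so a*² = (102 − 37) / 11.9 ≈ 5.4622.
a* = √5.4622 ≈ 2.34.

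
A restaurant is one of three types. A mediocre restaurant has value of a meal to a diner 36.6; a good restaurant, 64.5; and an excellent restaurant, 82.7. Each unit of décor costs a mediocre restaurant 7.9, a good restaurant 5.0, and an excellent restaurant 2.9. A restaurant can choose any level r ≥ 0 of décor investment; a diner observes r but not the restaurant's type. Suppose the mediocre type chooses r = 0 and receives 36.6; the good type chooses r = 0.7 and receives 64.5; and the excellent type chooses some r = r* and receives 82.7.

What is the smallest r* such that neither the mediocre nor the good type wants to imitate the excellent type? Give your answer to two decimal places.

5.84

Mediocre type (on-path payoff 36.6) won't mimic when 36.6 ≥ 82.7 − 7.9·r*, i.e. r* ≥ 5.84.
Good type (on-path payoff 64.5 − 5.0×0.7 = 61) won't mimic when 61 ≥ 82.7 − 5.0·r*, i.e. r* ≥ 4.34.
Both must hold, so r* = max(5.84, 4.34) = 5.84. The mediocre type's constraint binds.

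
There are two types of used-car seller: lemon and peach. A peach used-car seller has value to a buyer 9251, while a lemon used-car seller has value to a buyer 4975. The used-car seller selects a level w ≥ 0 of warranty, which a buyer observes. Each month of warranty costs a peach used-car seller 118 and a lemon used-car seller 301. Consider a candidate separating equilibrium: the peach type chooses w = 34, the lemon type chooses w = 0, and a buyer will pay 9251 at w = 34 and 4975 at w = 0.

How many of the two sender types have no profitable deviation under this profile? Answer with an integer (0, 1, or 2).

Lemon type: stay at 0 → 4975; mimic → 9251 − 301 × 34 = -983. IC holds (4975 ≥ -983).
Peach type: signal → 9251 − 118 × 34 = 5239; deviate to 0 → 4975. IC holds (5239 ≥ 4975).
2 of 2 constraints hold, so this is a separating equilibrium.

2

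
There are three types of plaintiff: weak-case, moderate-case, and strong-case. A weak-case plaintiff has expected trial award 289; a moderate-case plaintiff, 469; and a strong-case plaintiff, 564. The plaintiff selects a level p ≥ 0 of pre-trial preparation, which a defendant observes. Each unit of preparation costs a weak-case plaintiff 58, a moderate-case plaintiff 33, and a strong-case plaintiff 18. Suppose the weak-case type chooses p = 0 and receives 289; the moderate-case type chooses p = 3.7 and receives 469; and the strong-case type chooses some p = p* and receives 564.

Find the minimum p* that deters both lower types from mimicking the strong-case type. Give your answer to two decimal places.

Weak-case type (on-path payoff 289) won't mimic when 289 ≥ 564 − 58·p*, i.e. p* ≥ 4.74.
Moderate-case type (on-path payoff 469 − 33×3.7 = 346.9) won't mimic when 346.9 ≥ 564 − 33·p*, i.e. p* ≥ 6.58.
Both must hold, so p* = max(4.74, 6.58) = 6.58. The moderate-case type's constraint binds.

6.58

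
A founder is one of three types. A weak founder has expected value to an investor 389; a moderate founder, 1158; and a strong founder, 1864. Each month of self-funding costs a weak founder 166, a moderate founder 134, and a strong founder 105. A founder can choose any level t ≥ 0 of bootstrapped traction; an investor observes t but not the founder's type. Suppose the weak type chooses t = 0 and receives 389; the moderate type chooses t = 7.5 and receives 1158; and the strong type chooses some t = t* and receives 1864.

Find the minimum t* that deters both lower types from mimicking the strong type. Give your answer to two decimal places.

Moderate type (on-path payoff 1158 − 134×7.5 = 153) won't mimic when 153 ≥ 1864 − 134·t*, i.e. t* ≥ 12.77.
Weak type (on-path payoff 389) won't mimic when 389 ≥ 1864 − 166·t*, i.e. t* ≥ 8.89.
Both must hold, so t* = max(8.89, 12.77) = 12.77. The moderate type's constraint binds.

12.77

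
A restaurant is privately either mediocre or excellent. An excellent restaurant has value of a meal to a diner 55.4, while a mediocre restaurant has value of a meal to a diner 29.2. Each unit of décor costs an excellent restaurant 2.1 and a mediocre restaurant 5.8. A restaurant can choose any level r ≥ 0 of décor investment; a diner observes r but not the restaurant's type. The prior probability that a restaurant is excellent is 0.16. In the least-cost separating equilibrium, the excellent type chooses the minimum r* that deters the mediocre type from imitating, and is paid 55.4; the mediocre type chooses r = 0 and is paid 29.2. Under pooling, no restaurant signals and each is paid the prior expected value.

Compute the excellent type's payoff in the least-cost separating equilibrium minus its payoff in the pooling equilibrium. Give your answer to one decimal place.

12.5

Least-cost separating signal: r* solves 29.2 = 55.4 − 5.8·r*, so r* = (55.4 − 29.2)/5.8 ≈ 4.5172.
Excellent type's separating payoff: 55.4 − 2.1 × r* = 55.4 − 2.1 × (55.4 − 29.2)/5.8 = 55.4 − 55.02/5.8 ≈ 45.914.
Pooling payoff: 0.16 × 55.4 + 0.84 × 29.2 = 33.392.
Difference: 45.914 − 33.392 = 12.522, i.e. 12.5 to one decimal place.
The excellent type prefers to separate.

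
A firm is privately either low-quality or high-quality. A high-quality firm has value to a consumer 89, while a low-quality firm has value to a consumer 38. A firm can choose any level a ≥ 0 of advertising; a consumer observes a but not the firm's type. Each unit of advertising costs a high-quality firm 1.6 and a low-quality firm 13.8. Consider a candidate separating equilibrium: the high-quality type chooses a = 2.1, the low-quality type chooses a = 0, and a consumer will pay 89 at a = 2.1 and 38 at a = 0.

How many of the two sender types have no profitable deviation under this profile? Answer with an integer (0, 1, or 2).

1

High-quality type: signal → 89 − 1.6 × 2.1 = 85.64; deviate to 0 → 38. IC holds (85.64 ≥ 38).
Low-quality type: stay at 0 → 38; mimic → 89 − 13.8 × 2.1 = 60.02. IC fails (38 < 60.02).
1 of 2 constraints hold, so this profile is not an equilibrium.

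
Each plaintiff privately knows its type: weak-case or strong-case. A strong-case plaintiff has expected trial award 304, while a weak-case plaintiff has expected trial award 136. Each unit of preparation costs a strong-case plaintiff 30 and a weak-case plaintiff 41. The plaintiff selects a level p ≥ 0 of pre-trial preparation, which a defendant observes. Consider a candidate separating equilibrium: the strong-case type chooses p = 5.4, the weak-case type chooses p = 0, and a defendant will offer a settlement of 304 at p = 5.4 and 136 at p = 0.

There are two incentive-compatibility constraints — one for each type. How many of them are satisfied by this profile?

2

Weak-case type: stay at 0 → 136; mimic → 304 − 41 × 5.4 = 82.6. IC holds (136 ≥ 82.6).
Strong-case type: signal → 304 − 30 × 5.4 = 142; deviate to 0 → 136. IC holds (142 ≥ 136).
2 of 2 constraints hold, so this is a separating equilibrium.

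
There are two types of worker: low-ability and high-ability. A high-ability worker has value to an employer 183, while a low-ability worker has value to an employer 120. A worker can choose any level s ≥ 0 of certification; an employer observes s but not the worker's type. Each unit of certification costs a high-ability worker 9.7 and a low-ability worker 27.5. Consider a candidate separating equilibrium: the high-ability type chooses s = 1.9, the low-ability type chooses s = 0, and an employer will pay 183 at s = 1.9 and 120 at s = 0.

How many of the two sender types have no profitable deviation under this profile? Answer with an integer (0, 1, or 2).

1

High-ability type: signal → 183 − 9.7 × 1.9 = 164.57; deviate to 0 → 120. IC holds (164.57 ≥ 120).
Low-ability type: stay at 0 → 120; mimic → 183 − 27.5 × 1.9 = 130.75. IC fails (120 < 130.75).
1 of 2 constraints hold, so this profile is not an equilibrium.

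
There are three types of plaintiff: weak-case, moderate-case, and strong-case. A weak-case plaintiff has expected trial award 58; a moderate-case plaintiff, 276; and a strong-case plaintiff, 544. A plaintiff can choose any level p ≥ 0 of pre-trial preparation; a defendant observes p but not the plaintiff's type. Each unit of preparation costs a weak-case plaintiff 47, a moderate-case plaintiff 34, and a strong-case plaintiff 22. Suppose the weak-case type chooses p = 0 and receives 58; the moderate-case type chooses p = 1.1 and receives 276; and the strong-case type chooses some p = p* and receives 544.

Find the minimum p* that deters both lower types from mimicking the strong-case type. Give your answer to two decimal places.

Moderate-case type (on-path payoff 276 − 34×1.1 = 238.6) won't mimic when 238.6 ≥ 544 − 34·p*, i.e. p* ≥ 8.98.
Weak-case type (on-path payoff 58) won't mimic when 58 ≥ 544 − 47·p*, i.e. p* ≥ 10.34.
Both must hold, so p* = max(10.34, 8.98) = 10.34. The weak-case type's constraint binds.

10.34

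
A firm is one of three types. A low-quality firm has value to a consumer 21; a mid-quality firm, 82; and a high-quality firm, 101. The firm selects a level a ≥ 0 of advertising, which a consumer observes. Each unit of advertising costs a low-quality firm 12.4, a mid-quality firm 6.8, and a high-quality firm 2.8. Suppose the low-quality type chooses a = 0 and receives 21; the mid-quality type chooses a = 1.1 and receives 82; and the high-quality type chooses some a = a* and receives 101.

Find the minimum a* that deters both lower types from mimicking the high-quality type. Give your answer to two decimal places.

6.45

Low-quality type (on-path payoff 21) won't mimic when 21 ≥ 101 − 12.4·a*, i.e. a* ≥ 6.45.
Mid-quality type (on-path payoff 82 − 6.8×1.1 = 74.52) won't mimic when 74.52 ≥ 101 − 6.8·a*, i.e. a* ≥ 3.89.
Both must hold, so a* = max(6.45, 3.89) = 6.45. The low-quality type's constraint binds.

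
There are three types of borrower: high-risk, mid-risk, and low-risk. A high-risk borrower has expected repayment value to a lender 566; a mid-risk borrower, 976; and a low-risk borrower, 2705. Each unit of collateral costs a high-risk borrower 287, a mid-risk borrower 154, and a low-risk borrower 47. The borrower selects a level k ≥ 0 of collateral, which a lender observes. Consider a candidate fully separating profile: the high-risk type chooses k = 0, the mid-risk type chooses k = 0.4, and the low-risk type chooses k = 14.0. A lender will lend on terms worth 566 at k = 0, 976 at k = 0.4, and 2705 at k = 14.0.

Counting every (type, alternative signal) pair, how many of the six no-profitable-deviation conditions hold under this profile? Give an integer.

High-risk (own payoff 566): to k=0.4 gives 976 − 287×0.4 = 861.2 → profitable ✗; to k=14.0 gives 2705 − 287×14.0 = -1313 → no gain ✓.
Mid-risk (own payoff 976 − 154×0.4 = 914.4): to k=0 gives 566 → no gain ✓; to k=14.0 gives 2705 − 154×14.0 = 549 → no gain ✓.
Low-risk (own payoff 2705 − 47×14.0 = 2047): to k=0 gives 566 → no gain ✓; to k=0.4 gives 976 − 47×0.4 = 957.2 → no gain ✓.
5 of the 6 constraints hold; not an equilibrium.

5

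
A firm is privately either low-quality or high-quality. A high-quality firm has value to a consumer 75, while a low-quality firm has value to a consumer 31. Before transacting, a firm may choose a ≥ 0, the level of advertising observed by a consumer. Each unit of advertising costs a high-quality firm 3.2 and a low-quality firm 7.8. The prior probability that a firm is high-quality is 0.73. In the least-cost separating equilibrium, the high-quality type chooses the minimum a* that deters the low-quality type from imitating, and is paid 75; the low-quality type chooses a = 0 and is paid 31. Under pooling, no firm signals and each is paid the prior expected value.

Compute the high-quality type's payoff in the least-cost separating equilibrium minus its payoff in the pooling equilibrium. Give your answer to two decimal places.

Least-cost separating signal: a* solves 31 = 75 − 7.8·a*, so a* = (75 − 31)/7.8 ≈ 5.6410.
High-quality type's separating payoff: 75 − 3.2 × a* = 75 − 3.2 × (75 − 31)/7.8 = 75 − 140.8/7.8 ≈ 56.9487.
Pooling payoff: 0.73 × 75 + 0.27 × 31 = 63.12.
Difference: 56.9487 − 63.12 = -6.1713, i.e. -6.17 to two decimal places.
The high-quality type would prefer the pooling outcome.

-6.17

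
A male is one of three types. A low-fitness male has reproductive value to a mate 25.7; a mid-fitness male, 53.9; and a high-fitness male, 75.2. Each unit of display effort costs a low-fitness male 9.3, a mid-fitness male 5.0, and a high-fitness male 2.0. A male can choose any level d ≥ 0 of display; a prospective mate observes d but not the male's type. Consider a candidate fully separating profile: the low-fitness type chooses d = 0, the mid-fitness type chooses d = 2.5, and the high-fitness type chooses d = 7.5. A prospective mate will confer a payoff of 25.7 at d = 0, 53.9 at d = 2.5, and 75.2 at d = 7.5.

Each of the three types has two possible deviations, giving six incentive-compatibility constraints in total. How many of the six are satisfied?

5

Low-fitness (own payoff 25.7): to d=2.5 gives 53.9 − 9.3×2.5 = 30.65 → profitable ✗; to d=7.5 gives 75.2 − 9.3×7.5 = 5.45 → no gain ✓.
High-fitness (own payoff 75.2 − 2.0×7.5 = 60.2): to d=0 gives 25.7 → no gain ✓; to d=2.5 gives 53.9 − 2.0×2.5 = 48.9 → no gain ✓.
Mid-fitness (own payoff 53.9 − 5.0×2.5 = 41.4): to d=0 gives 25.7 → no gain ✓; to d=7.5 gives 75.2 − 5.0×7.5 = 37.7 → no gain ✓.
5 of the 6 constraints hold; not an equilibrium.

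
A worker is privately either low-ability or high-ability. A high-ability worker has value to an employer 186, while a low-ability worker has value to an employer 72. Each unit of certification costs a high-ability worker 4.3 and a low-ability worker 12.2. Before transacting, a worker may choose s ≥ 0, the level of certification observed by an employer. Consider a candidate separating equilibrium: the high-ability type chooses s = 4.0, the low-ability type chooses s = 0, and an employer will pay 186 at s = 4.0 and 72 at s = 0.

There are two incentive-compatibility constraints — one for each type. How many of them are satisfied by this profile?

High-ability type: signal → 186 − 4.3 × 4.0 = 168.8; deviate to 0 → 72. IC holds (168.8 ≥ 72).
Low-ability type: stay at 0 → 72; mimic → 186 − 12.2 × 4.0 = 137.2. IC fails (72 < 137.2).
1 of 2 constraints hold, so this profile is not an equilibrium.

1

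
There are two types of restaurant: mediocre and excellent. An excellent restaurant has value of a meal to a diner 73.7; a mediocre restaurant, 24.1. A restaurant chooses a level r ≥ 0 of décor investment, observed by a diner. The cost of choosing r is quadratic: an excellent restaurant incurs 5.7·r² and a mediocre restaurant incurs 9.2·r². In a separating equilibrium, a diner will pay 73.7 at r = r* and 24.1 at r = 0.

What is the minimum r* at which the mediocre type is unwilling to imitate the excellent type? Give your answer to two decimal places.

2.32

The mediocre type at r = 0 receives 24.1; imitating at r* yields 73.7 − 9.2·r*².
Indifference: 24.1 = 73.7 − 9.2·r*², so r*² = (73.7 − 24.1) / 9.2 ≈ 5.3913.
r* = √5.3913 ≈ 2.32.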